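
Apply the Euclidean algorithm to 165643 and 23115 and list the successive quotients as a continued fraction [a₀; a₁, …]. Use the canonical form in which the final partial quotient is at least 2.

[7; 6, 44, 8, 1, 2, 3]

⌊165643/23115⌋ = 7, remainder 3838
⌊23115/3838⌋ = 6, remainder 87
⌊3838/87⌋ = 44, remainder 10
⌊87/10⌋ = 8, remainder 7
⌊10/7⌋ = 1, remainder 3
⌊7/3⌋ = 2, remainder 1
⌊3/1⌋ = 3, remainder 0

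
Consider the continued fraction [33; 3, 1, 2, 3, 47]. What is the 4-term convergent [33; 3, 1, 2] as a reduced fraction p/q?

366/11

Start with 2.
1 + 1/(2/1) = 1 + 1/2 = 3/2
3 + 1/(3/2) = 3 + 2/3 = 11/3
33 + 1/(11/3) = 33 + 3/11 = 366/11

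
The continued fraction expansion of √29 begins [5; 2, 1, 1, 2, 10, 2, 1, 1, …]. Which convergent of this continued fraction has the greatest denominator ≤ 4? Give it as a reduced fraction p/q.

a_0 = 5: 5/1  (≤ bound)
a_1 = 2: 11/2  (≤ bound)
a_2 = 1: 16/3  (≤ bound)
a_3 = 1: 27/5  (> 4, stop)

16/3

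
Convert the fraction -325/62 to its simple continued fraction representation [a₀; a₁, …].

Run the Euclidean algorithm, recording each quotient:
-325 ÷ 62 → quotient -6, remainder 47
62 ÷ 47 → quotient 1, remainder 15
47 ÷ 15 → quotient 3, remainder 2
15 ÷ 2 → quotient 7, remainder 1
2 ÷ 1 → quotient 2, remainder 0

[-6; 1, 3, 7, 2]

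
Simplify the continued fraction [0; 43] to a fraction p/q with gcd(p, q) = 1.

1/43

Work from the innermost term outward:
Start with 43.
0 + 1/(43/1) = 0 + 1/43 = 1/43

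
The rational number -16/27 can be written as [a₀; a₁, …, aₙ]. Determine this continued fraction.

[-1; 2, 2, 5]

-16 = -1·27 + 11, so a_0 = -1
27 = 2·11 + 5, so a_1 = 2
11 = 2·5 + 1, so a_2 = 2
5 = 5·1 + 0, so a_3 = 5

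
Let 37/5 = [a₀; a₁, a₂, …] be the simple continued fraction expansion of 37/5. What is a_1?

2

Apply division with remainder until the remainder is 0:
37 = 7·5 + 2, so a_0 = 7
5 = 2·2 + 1, so a_1 = 2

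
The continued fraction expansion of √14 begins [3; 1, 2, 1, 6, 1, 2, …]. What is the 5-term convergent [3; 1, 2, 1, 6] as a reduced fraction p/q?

101/27

Start with 6.
1 + 1/(6/1) = 1 + 1/6 = 7/6
2 + 1/(7/6) = 2 + 6/7 = 20/7
1 + 1/(20/7) = 1 + 7/20 = 27/20
3 + 1/(27/20) = 3 + 20/27 = 101/27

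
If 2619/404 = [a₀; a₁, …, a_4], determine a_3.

1

Repeatedly divide and take the remainder:
2619 = 6·404 + 195, so a_0 = 6
404 = 2·195 + 14, so a_1 = 2
195 = 13·14 + 13, so a_2 = 13
14 = 1·13 + 1, so a_3 = 1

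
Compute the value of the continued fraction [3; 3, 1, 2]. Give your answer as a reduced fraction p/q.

36/11

Start with 2.
1 + 1/(2/1) = 1 + 1/2 = 3/2
3 + 1/(3/2) = 3 + 2/3 = 11/3
3 + 1/(11/3) = 3 + 3/11 = 36/11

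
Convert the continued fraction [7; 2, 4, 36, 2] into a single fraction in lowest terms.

4921/661

a_0 = 7: 7/1
a_1 = 2: 15/2
a_2 = 4: 67/9
a_3 = 36: 2427/326
a_4 = 2: 4921/661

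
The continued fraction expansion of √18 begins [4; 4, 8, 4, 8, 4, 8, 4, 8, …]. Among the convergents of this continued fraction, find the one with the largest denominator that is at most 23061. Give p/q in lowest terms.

List convergents until the denominator exceeds the bound:
a_0 = 4: 4/1  (≤ bound)
a_1 = 4: 17/4  (≤ bound)
a_2 = 8: 140/33  (≤ bound)
a_3 = 4: 577/136  (≤ bound)
a_4 = 8: 4756/1121  (≤ bound)
a_5 = 4: 19601/4620  (≤ bound)
a_6 = 8: 161564/38081  (> 23061, stop)

19601/4620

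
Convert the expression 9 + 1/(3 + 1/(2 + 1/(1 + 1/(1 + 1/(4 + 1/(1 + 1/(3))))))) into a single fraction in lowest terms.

Work from the innermost term outward:
Start with 3.
1 + 1/(3/1) = 1 + 1/3 = 4/3
4 + 1/(4/3) = 4 + 3/4 = 19/4
1 + 1/(19/4) = 1 + 4/19 = 23/19
1 + 1/(23/19) = 1 + 19/23 = 42/23
2 + 1/(42/23) = 2 + 23/42 = 107/42
3 + 1/(107/42) = 3 + 42/107 = 363/107
9 + 1/(363/107) = 9 + 107/363 = 3374/363

3374/363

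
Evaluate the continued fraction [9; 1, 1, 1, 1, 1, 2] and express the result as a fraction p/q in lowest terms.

202/21

Starting at the tail and folding back:
Start with 2.
1 + 1/(2/1) = 1 + 1/2 = 3/2
1 + 1/(3/2) = 1 + 2/3 = 5/3
1 + 1/(5/3) = 1 + 3/5 = 8/5
1 + 1/(8/5) = 1 + 5/8 = 13/8
1 + 1/(13/8) = 1 + 8/13 = 21/13
9 + 1/(21/13) = 9 + 13/21 = 202/21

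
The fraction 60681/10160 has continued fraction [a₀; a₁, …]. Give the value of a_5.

2

⌊60681/10160⌋ = 5, remainder 9881
⌊10160/9881⌋ = 1, remainder 279
⌊9881/279⌋ = 35, remainder 116
⌊279/116⌋ = 2, remainder 47
⌊116/47⌋ = 2, remainder 22
⌊47/22⌋ = 2, remainder 3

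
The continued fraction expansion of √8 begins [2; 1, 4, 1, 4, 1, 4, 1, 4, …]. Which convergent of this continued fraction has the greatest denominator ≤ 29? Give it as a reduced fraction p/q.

List convergents until the denominator exceeds the bound:
a_0 = 2: 2/1  (≤ bound)
a_1 = 1: 3/1  (≤ bound)
a_2 = 4: 14/5  (≤ bound)
a_3 = 1: 17/6  (≤ bound)
a_4 = 4: 82/29  (≤ bound)
a_5 = 1: 99/35  (> 29, stop)

82/29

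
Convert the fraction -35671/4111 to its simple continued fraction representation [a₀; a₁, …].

Run the Euclidean algorithm, recording each quotient:
⌊-35671/4111⌋ = -9, remainder 1328
⌊4111/1328⌋ = 3, remainder 127
⌊1328/127⌋ = 10, remainder 58
⌊127/58⌋ = 2, remainder 11
⌊58/11⌋ = 5, remainder 3
⌊11/3⌋ = 3, remainder 2
⌊3/2⌋ = 1, remainder 1
⌊2/1⌋ = 2, remainder 0

[-9; 3, 10, 2, 5, 3, 1, 2]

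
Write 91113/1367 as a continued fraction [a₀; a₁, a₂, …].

[66; 1, 1, 1, 6, 1, 4, 12]

91113 = 66·1367 + 891, so a_0 = 66
1367 = 1·891 + 476, so a_1 = 1
891 = 1·476 + 415, so a_2 = 1
476 = 1·415 + 61, so a_3 = 1
415 = 6·61 + 49, so a_4 = 6
61 = 1·49 + 12, so a_5 = 1
49 = 4·12 + 1, so a_6 = 4
12 = 12·1 + 0, so a_7 = 12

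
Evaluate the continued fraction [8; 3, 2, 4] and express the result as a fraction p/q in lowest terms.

Start with 4.
2 + 1/(4/1) = 2 + 1/4 = 9/4
3 + 1/(9/4) = 3 + 4/9 = 31/9
8 + 1/(31/9) = 8 + 9/31 = 257/31

257/31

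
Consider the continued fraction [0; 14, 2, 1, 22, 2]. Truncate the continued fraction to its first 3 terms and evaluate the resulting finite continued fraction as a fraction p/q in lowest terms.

Build up convergents one term at a time:
a_0 = 0: 0/1
a_1 = 14: 1/14
a_2 = 2: 2/29

2/29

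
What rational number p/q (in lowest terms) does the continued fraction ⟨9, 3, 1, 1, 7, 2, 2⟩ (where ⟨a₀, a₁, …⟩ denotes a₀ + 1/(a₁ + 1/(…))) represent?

2590/279

Start with 2.
2 + 1/(2/1) = 2 + 1/2 = 5/2
7 + 1/(5/2) = 7 + 2/5 = 37/5
1 + 1/(37/5) = 1 + 5/37 = 42/37
1 + 1/(42/37) = 1 + 37/42 = 79/42
3 + 1/(79/42) = 3 + 42/79 = 279/79
9 + 1/(279/79) = 9 + 79/279 = 2590/279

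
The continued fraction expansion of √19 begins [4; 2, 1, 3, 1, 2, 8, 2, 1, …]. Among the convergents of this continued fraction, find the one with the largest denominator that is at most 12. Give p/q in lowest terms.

48/11

a_0 = 4: 4/1  (≤ bound)
a_1 = 2: 9/2  (≤ bound)
a_2 = 1: 13/3  (≤ bound)
a_3 = 3: 48/11  (≤ bound)
a_4 = 1: 61/14  (> 12, stop)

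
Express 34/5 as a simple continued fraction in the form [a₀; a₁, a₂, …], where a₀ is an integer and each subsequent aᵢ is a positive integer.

[6; 1, 4]

34 ÷ 5 → quotient 6, remainder 4
5 ÷ 4 → quotient 1, remainder 1
4 ÷ 1 → quotient 4, remainder 0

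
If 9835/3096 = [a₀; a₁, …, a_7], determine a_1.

5

Run the Euclidean algorithm, recording each quotient:
⌊9835/3096⌋ = 3, remainder 547
⌊3096/547⌋ = 5, remainder 361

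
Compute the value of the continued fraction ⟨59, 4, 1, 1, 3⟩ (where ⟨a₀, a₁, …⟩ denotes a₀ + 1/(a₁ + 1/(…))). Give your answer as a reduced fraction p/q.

Start with 3.
1 + 1/(3/1) = 1 + 1/3 = 4/3
1 + 1/(4/3) = 1 + 3/4 = 7/4
4 + 1/(7/4) = 4 + 4/7 = 32/7
59 + 1/(32/7) = 59 + 7/32 = 1895/32

1895/32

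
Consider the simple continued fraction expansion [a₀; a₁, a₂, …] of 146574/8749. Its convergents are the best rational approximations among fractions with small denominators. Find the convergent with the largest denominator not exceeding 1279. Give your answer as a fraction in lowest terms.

List convergents until the denominator exceeds the bound:
a_0 = 16: 16/1  (≤ bound)
a_1 = 1: 17/1  (≤ bound)
a_2 = 3: 67/4  (≤ bound)
a_3 = 19: 1290/77  (≤ bound)
a_4 = 9: 11677/697  (≤ bound)
a_5 = 2: 24644/1471  (> 1279, stop)

11677/697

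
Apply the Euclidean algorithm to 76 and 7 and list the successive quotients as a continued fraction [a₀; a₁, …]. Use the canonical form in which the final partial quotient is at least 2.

[10; 1, 6]

⌊76/7⌋ = 10, remainder 6
⌊7/6⌋ = 1, remainder 1
⌊6/1⌋ = 6, remainder 0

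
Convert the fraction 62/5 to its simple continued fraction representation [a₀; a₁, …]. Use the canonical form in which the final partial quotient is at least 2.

62 = 12·5 + 2, so a_0 = 12
5 = 2·2 + 1, so a_1 = 2
2 = 2·1 + 0, so a_2 = 2

[12; 2, 2]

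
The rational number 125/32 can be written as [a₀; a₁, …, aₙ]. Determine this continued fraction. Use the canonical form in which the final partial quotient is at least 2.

[3; 1, 9, 1, 2]

Apply division with remainder until the remainder is 0:
125 = 3·32 + 29, so a_0 = 3
32 = 1·29 + 3, so a_1 = 1
29 = 9·3 + 2, so a_2 = 9
3 = 1·2 + 1, so a_3 = 1
2 = 2·1 + 0, so a_4 = 2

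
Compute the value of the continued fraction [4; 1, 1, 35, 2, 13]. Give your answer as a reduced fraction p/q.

8757/1943

Use the convergent recurrence hₖ = aₖ·hₖ₋₁ + hₖ₋₂ (and likewise for the denominators kₖ):
a_0 = 4: 4/1
a_1 = 1: 5/1
a_2 = 1: 9/2
a_3 = 35: 320/71
a_4 = 2: 649/144
a_5 = 13: 8757/1943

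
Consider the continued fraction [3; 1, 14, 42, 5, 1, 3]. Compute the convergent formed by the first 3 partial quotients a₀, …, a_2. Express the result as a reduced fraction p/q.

59/15

Collapse the nested fraction from the inside out:
Start with 14.
1 + 1/(14/1) = 1 + 1/14 = 15/14
3 + 1/(15/14) = 3 + 14/15 = 59/15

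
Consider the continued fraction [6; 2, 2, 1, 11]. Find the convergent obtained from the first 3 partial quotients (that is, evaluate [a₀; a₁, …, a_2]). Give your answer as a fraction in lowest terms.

Use the convergent recurrence hₖ = aₖ·hₖ₋₁ + hₖ₋₂ (and likewise for the denominators kₖ):
a_0 = 6: 6/1
a_1 = 2: 13/2
a_2 = 2: 32/5

32/5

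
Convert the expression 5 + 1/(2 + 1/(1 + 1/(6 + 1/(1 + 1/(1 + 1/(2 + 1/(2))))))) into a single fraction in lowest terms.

1396/261

Start with 2.
2 + 1/(2/1) = 2 + 1/2 = 5/2
1 + 1/(5/2) = 1 + 2/5 = 7/5
1 + 1/(7/5) = 1 + 5/7 = 12/7
6 + 1/(12/7) = 6 + 7/12 = 79/12
1 + 1/(79/12) = 1 + 12/79 = 91/79
2 + 1/(91/79) = 2 + 79/91 = 261/91
5 + 1/(261/91) = 5 + 91/261 = 1396/261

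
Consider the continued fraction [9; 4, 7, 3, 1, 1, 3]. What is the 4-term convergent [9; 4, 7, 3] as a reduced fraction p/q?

841/91

Use the convergent recurrence hₖ = aₖ·hₖ₋₁ + hₖ₋₂ (and likewise for the denominators kₖ):
a_0 = 9: 9/1
a_1 = 4: 37/4
a_2 = 7: 268/29
a_3 = 3: 841/91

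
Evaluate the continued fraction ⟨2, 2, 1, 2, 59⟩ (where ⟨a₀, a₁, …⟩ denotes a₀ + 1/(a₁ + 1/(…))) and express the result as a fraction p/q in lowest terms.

1128/475

Compute successive convergents:
a_0 = 2: 2/1
a_1 = 2: 5/2
a_2 = 1: 7/3
a_3 = 2: 19/8
a_4 = 59: 1128/475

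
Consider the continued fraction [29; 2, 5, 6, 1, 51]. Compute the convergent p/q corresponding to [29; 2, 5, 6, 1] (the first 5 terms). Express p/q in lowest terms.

a_0 = 29: 29/1
a_1 = 2: 59/2
a_2 = 5: 324/11
a_3 = 6: 2003/68
a_4 = 1: 2327/79

2327/79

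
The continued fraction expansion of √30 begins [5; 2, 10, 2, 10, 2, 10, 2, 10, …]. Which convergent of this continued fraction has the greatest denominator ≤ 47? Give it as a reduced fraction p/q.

241/44

List convergents until the denominator exceeds the bound:
a_0 = 5: 5/1  (≤ bound)
a_1 = 2: 11/2  (≤ bound)
a_2 = 10: 115/21  (≤ bound)
a_3 = 2: 241/44  (≤ bound)
a_4 = 10: 2525/461  (> 47, stop)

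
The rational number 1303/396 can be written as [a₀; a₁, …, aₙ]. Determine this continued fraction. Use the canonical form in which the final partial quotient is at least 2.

[3; 3, 2, 3, 1, 12]

⌊1303/396⌋ = 3, remainder 115
⌊396/115⌋ = 3, remainder 51
⌊115/51⌋ = 2, remainder 13
⌊51/13⌋ = 3, remainder 12
⌊13/12⌋ = 1, remainder 1
⌊12/1⌋ = 12, remainder 0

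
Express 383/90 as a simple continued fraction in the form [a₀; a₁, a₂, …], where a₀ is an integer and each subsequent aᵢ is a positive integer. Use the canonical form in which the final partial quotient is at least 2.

⌊383/90⌋ = 4, remainder 23
⌊90/23⌋ = 3, remainder 21
⌊23/21⌋ = 1, remainder 2
⌊21/2⌋ = 10, remainder 1
⌊2/1⌋ = 2, remainder 0

[4; 3, 1, 10, 2]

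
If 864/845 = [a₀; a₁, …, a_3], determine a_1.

Apply division with remainder until the remainder is 0:
⌊864/845⌋ = 1, remainder 19
⌊845/19⌋ = 44, remainder 9

44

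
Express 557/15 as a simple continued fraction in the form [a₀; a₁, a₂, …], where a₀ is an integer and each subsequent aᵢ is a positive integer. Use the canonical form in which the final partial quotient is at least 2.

Repeatedly divide and take the remainder:
557 ÷ 15 → quotient 37, remainder 2
15 ÷ 2 → quotient 7, remainder 1
2 ÷ 1 → quotient 2, remainder 0

[37; 7, 2]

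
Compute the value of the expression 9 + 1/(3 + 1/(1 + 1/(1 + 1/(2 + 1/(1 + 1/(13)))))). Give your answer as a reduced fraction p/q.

a_0 = 9: 9/1
a_1 = 3: 28/3
a_2 = 1: 37/4
a_3 = 1: 65/7
a_4 = 2: 167/18
a_5 = 1: 232/25
a_6 = 13: 3183/343

3183/343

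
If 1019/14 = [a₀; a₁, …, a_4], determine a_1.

1

⌊1019/14⌋ = 72, remainder 11
⌊14/11⌋ = 1, remainder 3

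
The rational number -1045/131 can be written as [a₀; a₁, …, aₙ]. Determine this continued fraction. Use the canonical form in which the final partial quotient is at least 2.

[-8; 43, 1, 2]

Repeatedly divide and take the remainder:
-1045 = -8·131 + 3, so a_0 = -8
131 = 43·3 + 2, so a_1 = 43
3 = 1·2 + 1, so a_2 = 1
2 = 2·1 + 0, so a_3 = 2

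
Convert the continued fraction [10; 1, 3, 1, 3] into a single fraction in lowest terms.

205/19

Start with 3.
1 + 1/(3/1) = 1 + 1/3 = 4/3
3 + 1/(4/3) = 3 + 3/4 = 15/4
1 + 1/(15/4) = 1 + 4/15 = 19/15
10 + 1/(19/15) = 10 + 15/19 = 205/19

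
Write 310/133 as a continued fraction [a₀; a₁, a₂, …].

[2; 3, 44]

⌊310/133⌋ = 2, remainder 44
⌊133/44⌋ = 3, remainder 1
⌊44/1⌋ = 44, remainder 0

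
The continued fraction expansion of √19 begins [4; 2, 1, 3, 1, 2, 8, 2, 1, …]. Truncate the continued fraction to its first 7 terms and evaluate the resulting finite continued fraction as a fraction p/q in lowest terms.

1421/326

a_0 = 4: 4/1
a_1 = 2: 9/2
a_2 = 1: 13/3
a_3 = 3: 48/11
a_4 = 1: 61/14
a_5 = 2: 170/39
a_6 = 8: 1421/326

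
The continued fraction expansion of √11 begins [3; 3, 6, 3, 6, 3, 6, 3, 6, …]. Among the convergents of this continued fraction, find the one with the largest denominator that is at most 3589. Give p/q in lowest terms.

List convergents until the denominator exceeds the bound:
a_0 = 3: 3/1  (≤ bound)
a_1 = 3: 10/3  (≤ bound)
a_2 = 6: 63/19  (≤ bound)
a_3 = 3: 199/60  (≤ bound)
a_4 = 6: 1257/379  (≤ bound)
a_5 = 3: 3970/1197  (≤ bound)
a_6 = 6: 25077/7561  (> 3589, stop)

3970/1197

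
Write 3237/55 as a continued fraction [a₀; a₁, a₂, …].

Apply division with remainder until the remainder is 0:
3237 = 58·55 + 47, so a_0 = 58
55 = 1·47 + 8, so a_1 = 1
47 = 5·8 + 7, so a_2 = 5
8 = 1·7 + 1, so a_3 = 1
7 = 7·1 + 0, so a_4 = 7

[58; 1, 5, 1, 7]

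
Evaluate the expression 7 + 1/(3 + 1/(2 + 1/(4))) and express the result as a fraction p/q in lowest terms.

Start with 4.
2 + 1/(4/1) = 2 + 1/4 = 9/4
3 + 1/(9/4) = 3 + 4/9 = 31/9
7 + 1/(31/9) = 7 + 9/31 = 226/31

226/31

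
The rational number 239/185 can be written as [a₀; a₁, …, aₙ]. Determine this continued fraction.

[1; 3, 2, 2, 1, 7]

⌊239/185⌋ = 1, remainder 54
⌊185/54⌋ = 3, remainder 23
⌊54/23⌋ = 2, remainder 8
⌊23/8⌋ = 2, remainder 7
⌊8/7⌋ = 1, remainder 1
⌊7/1⌋ = 7, remainder 0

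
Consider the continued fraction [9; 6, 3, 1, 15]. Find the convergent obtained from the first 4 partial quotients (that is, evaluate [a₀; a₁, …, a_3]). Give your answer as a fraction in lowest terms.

229/25

Use the convergent recurrence hₖ = aₖ·hₖ₋₁ + hₖ₋₂ (and likewise for the denominators kₖ):
a_0 = 9: 9/1
a_1 = 6: 55/6
a_2 = 3: 174/19
a_3 = 1: 229/25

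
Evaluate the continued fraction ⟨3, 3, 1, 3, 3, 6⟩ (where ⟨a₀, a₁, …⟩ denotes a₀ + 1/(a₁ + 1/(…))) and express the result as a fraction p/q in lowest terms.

Compute successive convergents:
a_0 = 3: 3/1
a_1 = 3: 10/3
a_2 = 1: 13/4
a_3 = 3: 49/15
a_4 = 3: 160/49
a_5 = 6: 1009/309

1009/309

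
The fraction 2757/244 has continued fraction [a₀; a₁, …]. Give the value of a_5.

2757 ÷ 244 → quotient 11, remainder 73
244 ÷ 73 → quotient 3, remainder 25
73 ÷ 25 → quotient 2, remainder 23
25 ÷ 23 → quotient 1, remainder 2
23 ÷ 2 → quotient 11, remainder 1
2 ÷ 1 → quotient 2, remainder 0

2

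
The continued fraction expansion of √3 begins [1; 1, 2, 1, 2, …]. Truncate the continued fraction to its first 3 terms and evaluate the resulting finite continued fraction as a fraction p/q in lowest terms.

5/3

a_0 = 1: 1/1
a_1 = 1: 2/1
a_2 = 2: 5/3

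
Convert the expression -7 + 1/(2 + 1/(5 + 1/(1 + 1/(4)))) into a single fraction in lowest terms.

-412/63

Use the convergent recurrence hₖ = aₖ·hₖ₋₁ + hₖ₋₂ (and likewise for the denominators kₖ):
a_0 = -7: -7/1
a_1 = 2: -13/2
a_2 = 5: -72/11
a_3 = 1: -85/13
a_4 = 4: -412/63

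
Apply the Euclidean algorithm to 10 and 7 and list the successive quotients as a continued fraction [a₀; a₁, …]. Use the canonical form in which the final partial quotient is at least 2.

10 ÷ 7 → quotient 1, remainder 3
7 ÷ 3 → quotient 2, remainder 1
3 ÷ 1 → quotient 3, remainder 0

[1; 2, 3]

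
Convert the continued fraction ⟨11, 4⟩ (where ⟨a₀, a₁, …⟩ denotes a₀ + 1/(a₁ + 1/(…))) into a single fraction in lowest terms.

45/4

Start with 4.
11 + 1/(4/1) = 11 + 1/4 = 45/4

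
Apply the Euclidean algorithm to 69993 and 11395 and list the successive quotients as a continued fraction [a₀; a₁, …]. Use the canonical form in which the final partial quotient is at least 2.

[6; 7, 47, 1, 2, 1, 3, 2]

69993 = 6·11395 + 1623, so a_0 = 6
11395 = 7·1623 + 34, so a_1 = 7
1623 = 47·34 + 25, so a_2 = 47
34 = 1·25 + 9, so a_3 = 1
25 = 2·9 + 7, so a_4 = 2
9 = 1·7 + 2, so a_5 = 1
7 = 3·2 + 1, so a_6 = 3
2 = 2·1 + 0, so a_7 = 2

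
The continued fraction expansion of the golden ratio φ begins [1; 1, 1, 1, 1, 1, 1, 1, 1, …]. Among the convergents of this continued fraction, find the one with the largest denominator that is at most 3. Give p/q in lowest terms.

5/3

List convergents until the denominator exceeds the bound:
a_0 = 1: 1/1  (≤ bound)
a_1 = 1: 2/1  (≤ bound)
a_2 = 1: 3/2  (≤ bound)
a_3 = 1: 5/3  (≤ bound)
a_4 = 1: 8/5  (> 3, stop)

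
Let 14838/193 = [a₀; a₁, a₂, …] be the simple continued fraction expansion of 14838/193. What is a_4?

1

Apply division with remainder until the remainder is 0:
14838 = 76·193 + 170, so a_0 = 76
193 = 1·170 + 23, so a_1 = 1
170 = 7·23 + 9, so a_2 = 7
23 = 2·9 + 5, so a_3 = 2
9 = 1·5 + 4, so a_4 = 1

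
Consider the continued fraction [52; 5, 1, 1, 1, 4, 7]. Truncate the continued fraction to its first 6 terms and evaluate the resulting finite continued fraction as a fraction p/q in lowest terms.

4122/79

a_0 = 52: 52/1
a_1 = 5: 261/5
a_2 = 1: 313/6
a_3 = 1: 574/11
a_4 = 1: 887/17
a_5 = 4: 4122/79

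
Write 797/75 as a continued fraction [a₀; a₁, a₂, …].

[10; 1, 1, 1, 2, 9]

797 ÷ 75 → quotient 10, remainder 47
75 ÷ 47 → quotient 1, remainder 28
47 ÷ 28 → quotient 1, remainder 19
28 ÷ 19 → quotient 1, remainder 9
19 ÷ 9 → quotient 2, remainder 1
9 ÷ 1 → quotient 9, remainder 0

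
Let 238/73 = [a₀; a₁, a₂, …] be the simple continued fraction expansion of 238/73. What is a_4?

Run the Euclidean algorithm, recording each quotient:
238 ÷ 73 → quotient 3, remainder 19
73 ÷ 19 → quotient 3, remainder 16
19 ÷ 16 → quotient 1, remainder 3
16 ÷ 3 → quotient 5, remainder 1
3 ÷ 1 → quotient 3, remainder 0

3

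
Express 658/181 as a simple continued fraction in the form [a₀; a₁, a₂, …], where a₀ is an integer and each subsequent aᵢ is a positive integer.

[3; 1, 1, 1, 2, 1, 7, 2]

658 = 3·181 + 115, so a_0 = 3
181 = 1·115 + 66, so a_1 = 1
115 = 1·66 + 49, so a_2 = 1
66 = 1·49 + 17, so a_3 = 1
49 = 2·17 + 15, so a_4 = 2
17 = 1·15 + 2, so a_5 = 1
15 = 7·2 + 1, so a_6 = 7
2 = 2·1 + 0, so a_7 = 2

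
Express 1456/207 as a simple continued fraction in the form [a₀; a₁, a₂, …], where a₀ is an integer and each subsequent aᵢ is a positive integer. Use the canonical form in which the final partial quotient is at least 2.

[7; 29, 1, 1, 3]

⌊1456/207⌋ = 7, remainder 7
⌊207/7⌋ = 29, remainder 4
⌊7/4⌋ = 1, remainder 3
⌊4/3⌋ = 1, remainder 1
⌊3/1⌋ = 3, remainder 0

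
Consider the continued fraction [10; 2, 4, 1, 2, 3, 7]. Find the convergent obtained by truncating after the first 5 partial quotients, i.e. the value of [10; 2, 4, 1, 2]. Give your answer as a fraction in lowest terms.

324/31

a_0 = 10: 10/1
a_1 = 2: 21/2
a_2 = 4: 94/9
a_3 = 1: 115/11
a_4 = 2: 324/31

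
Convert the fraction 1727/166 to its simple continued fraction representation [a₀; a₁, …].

[10; 2, 2, 10, 1, 2]

1727 ÷ 166 → quotient 10, remainder 67
166 ÷ 67 → quotient 2, remainder 32
67 ÷ 32 → quotient 2, remainder 3
32 ÷ 3 → quotient 10, remainder 2
3 ÷ 2 → quotient 1, remainder 1
2 ÷ 1 → quotient 2, remainder 0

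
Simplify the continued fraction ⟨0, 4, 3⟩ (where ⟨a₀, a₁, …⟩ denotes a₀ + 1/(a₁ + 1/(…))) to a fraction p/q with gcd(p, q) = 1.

Use the convergent recurrence hₖ = aₖ·hₖ₋₁ + hₖ₋₂ (and likewise for the denominators kₖ):
a_0 = 0: 0/1
a_1 = 4: 1/4
a_2 = 3: 3/13

3/13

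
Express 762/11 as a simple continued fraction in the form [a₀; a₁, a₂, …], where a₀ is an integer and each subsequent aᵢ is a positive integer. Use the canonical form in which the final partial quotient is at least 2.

762 = 69·11 + 3, so a_0 = 69
11 = 3·3 + 2, so a_1 = 3
3 = 1·2 + 1, so a_2 = 1
2 = 2·1 + 0, so a_3 = 2

[69; 3, 1, 2]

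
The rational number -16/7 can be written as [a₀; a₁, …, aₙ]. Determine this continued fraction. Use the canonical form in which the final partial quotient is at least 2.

[-3; 1, 2, 2]

-16 ÷ 7 → quotient -3, remainder 5
7 ÷ 5 → quotient 1, remainder 2
5 ÷ 2 → quotient 2, remainder 1
2 ÷ 1 → quotient 2, remainder 0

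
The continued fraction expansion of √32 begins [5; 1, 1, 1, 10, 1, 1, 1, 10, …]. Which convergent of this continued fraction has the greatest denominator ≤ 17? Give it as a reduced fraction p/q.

a_0 = 5: 5/1  (≤ bound)
a_1 = 1: 6/1  (≤ bound)
a_2 = 1: 11/2  (≤ bound)
a_3 = 1: 17/3  (≤ bound)
a_4 = 10: 181/32  (> 17, stop)

17/3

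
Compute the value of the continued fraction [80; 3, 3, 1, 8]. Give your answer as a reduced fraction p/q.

Use the convergent recurrence hₖ = aₖ·hₖ₋₁ + hₖ₋₂ (and likewise for the denominators kₖ):
a_0 = 80: 80/1
a_1 = 3: 241/3
a_2 = 3: 803/10
a_3 = 1: 1044/13
a_4 = 8: 9155/114

9155/114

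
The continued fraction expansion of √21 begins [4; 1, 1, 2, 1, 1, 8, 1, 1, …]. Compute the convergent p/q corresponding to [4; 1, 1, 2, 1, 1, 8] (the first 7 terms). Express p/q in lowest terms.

Start with 8.
1 + 1/(8/1) = 1 + 1/8 = 9/8
1 + 1/(9/8) = 1 + 8/9 = 17/9
2 + 1/(17/9) = 2 + 9/17 = 43/17
1 + 1/(43/17) = 1 + 17/43 = 60/43
1 + 1/(60/43) = 1 + 43/60 = 103/60
4 + 1/(103/60) = 4 + 60/103 = 472/103

472/103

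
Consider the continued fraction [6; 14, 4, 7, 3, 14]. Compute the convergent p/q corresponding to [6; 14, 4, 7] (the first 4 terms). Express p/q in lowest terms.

Build up convergents one term at a time:
a_0 = 6: 6/1
a_1 = 14: 85/14
a_2 = 4: 346/57
a_3 = 7: 2507/413

2507/413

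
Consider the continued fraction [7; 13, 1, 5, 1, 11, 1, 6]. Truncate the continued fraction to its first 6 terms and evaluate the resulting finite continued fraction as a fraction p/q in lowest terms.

8133/1150

Starting at the tail and folding back:
Start with 11.
1 + 1/(11/1) = 1 + 1/11 = 12/11
5 + 1/(12/11) = 5 + 11/12 = 71/12
1 + 1/(71/12) = 1 + 12/71 = 83/71
13 + 1/(83/71) = 13 + 71/83 = 1150/83
7 + 1/(1150/83) = 7 + 83/1150 = 8133/1150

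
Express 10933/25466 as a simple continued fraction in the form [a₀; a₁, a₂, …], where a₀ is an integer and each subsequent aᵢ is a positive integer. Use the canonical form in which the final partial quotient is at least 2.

10933 = 0·25466 + 10933, so a_0 = 0
25466 = 2·10933 + 3600, so a_1 = 2
10933 = 3·3600 + 133, so a_2 = 3
3600 = 27·133 + 9, so a_3 = 27
133 = 14·9 + 7, so a_4 = 14
9 = 1·7 + 2, so a_5 = 1
7 = 3·2 + 1, so a_6 = 3
2 = 2·1 + 0, so a_7 = 2

[0; 2, 3, 27, 14, 1, 3, 2]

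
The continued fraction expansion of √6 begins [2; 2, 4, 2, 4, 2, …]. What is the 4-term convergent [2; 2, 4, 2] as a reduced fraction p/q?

49/20

a_0 = 2: 2/1
a_1 = 2: 5/2
a_2 = 4: 22/9
a_3 = 2: 49/20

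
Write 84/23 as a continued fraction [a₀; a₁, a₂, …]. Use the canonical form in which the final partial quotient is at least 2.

84 = 3·23 + 15, so a_0 = 3
23 = 1·15 + 8, so a_1 = 1
15 = 1·8 + 7, so a_2 = 1
8 = 1·7 + 1, so a_3 = 1
7 = 7·1 + 0, so a_4 = 7

[3; 1, 1, 1, 7]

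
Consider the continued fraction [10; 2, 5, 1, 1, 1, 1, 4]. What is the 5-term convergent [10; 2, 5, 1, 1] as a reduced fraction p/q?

a_0 = 10: 10/1
a_1 = 2: 21/2
a_2 = 5: 115/11
a_3 = 1: 136/13
a_4 = 1: 251/24

251/24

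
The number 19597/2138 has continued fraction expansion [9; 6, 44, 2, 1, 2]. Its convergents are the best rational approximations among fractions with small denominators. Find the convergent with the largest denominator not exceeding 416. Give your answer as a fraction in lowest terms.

a_0 = 9: 9/1  (≤ bound)
a_1 = 6: 55/6  (≤ bound)
a_2 = 44: 2429/265  (≤ bound)
a_3 = 2: 4913/536  (> 416, stop)

2429/265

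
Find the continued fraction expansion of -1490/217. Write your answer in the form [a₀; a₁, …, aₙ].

Apply division with remainder until the remainder is 0:
⌊-1490/217⌋ = -7, remainder 29
⌊217/29⌋ = 7, remainder 14
⌊29/14⌋ = 2, remainder 1
⌊14/1⌋ = 14, remainder 0

[-7; 7, 2, 14]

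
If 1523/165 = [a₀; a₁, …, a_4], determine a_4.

⌊1523/165⌋ = 9, remainder 38
⌊165/38⌋ = 4, remainder 13
⌊38/13⌋ = 2, remainder 12
⌊13/12⌋ = 1, remainder 1
⌊12/1⌋ = 12, remainder 0

12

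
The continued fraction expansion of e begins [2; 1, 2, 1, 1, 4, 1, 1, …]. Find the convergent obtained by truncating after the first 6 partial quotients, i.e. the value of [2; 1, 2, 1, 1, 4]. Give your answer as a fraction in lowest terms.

Start with 4.
1 + 1/(4/1) = 1 + 1/4 = 5/4
1 + 1/(5/4) = 1 + 4/5 = 9/5
2 + 1/(9/5) = 2 + 5/9 = 23/9
1 + 1/(23/9) = 1 + 9/23 = 32/23
2 + 1/(32/23) = 2 + 23/32 = 87/32

87/32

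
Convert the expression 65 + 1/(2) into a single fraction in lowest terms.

Starting at the tail and folding back:
Start with 2.
65 + 1/(2/1) = 65 + 1/2 = 131/2

131/2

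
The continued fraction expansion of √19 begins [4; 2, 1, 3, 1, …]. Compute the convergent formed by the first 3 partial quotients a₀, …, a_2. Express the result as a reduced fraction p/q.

Compute successive convergents:
a_0 = 4: 4/1
a_1 = 2: 9/2
a_2 = 1: 13/3

13/3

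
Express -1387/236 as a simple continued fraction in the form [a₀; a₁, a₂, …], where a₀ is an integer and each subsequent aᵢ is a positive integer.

[-6; 8, 7, 4]

-1387 = -6·236 + 29, so a_0 = -6
236 = 8·29 + 4, so a_1 = 8
29 = 7·4 + 1, so a_2 = 7
4 = 4·1 + 0, so a_3 = 4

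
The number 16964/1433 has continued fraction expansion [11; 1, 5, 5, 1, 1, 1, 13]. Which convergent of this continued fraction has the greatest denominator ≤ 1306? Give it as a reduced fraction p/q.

1243/105

List convergents until the denominator exceeds the bound:
a_0 = 11: 11/1  (≤ bound)
a_1 = 1: 12/1  (≤ bound)
a_2 = 5: 71/6  (≤ bound)
a_3 = 5: 367/31  (≤ bound)
a_4 = 1: 438/37  (≤ bound)
a_5 = 1: 805/68  (≤ bound)
a_6 = 1: 1243/105  (≤ bound)
a_7 = 13: 16964/1433  (> 1306, stop)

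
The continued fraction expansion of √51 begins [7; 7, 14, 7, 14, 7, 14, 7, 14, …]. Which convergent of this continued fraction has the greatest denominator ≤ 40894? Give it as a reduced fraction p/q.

70693/9899

a_0 = 7: 7/1  (≤ bound)
a_1 = 7: 50/7  (≤ bound)
a_2 = 14: 707/99  (≤ bound)
a_3 = 7: 4999/700  (≤ bound)
a_4 = 14: 70693/9899  (≤ bound)
a_5 = 7: 499850/69993  (> 40894, stop)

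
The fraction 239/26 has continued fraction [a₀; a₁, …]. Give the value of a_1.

Apply division with remainder until the remainder is 0:
⌊239/26⌋ = 9, remainder 5
⌊26/5⌋ = 5, remainder 1

5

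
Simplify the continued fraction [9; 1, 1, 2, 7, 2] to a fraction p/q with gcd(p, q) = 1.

758/79

Build up convergents one term at a time:
a_0 = 9: 9/1
a_1 = 1: 10/1
a_2 = 1: 19/2
a_3 = 2: 48/5
a_4 = 7: 355/37
a_5 = 2: 758/79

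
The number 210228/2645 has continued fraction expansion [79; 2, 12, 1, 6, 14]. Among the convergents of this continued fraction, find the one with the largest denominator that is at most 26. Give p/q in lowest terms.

1987/25

a_0 = 79: 79/1  (≤ bound)
a_1 = 2: 159/2  (≤ bound)
a_2 = 12: 1987/25  (≤ bound)
a_3 = 1: 2146/27  (> 26, stop)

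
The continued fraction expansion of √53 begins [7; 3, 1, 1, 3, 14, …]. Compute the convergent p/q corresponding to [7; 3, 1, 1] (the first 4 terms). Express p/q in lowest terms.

51/7

Start with 1.
1 + 1/(1/1) = 1 + 1/1 = 2/1
3 + 1/(2/1) = 3 + 1/2 = 7/2
7 + 1/(7/2) = 7 + 2/7 = 51/7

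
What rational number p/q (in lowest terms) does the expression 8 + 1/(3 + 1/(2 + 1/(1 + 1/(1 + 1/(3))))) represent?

506/61

Start with 3.
1 + 1/(3/1) = 1 + 1/3 = 4/3
1 + 1/(4/3) = 1 + 3/4 = 7/4
2 + 1/(7/4) = 2 + 4/7 = 18/7
3 + 1/(18/7) = 3 + 7/18 = 61/18
8 + 1/(61/18) = 8 + 18/61 = 506/61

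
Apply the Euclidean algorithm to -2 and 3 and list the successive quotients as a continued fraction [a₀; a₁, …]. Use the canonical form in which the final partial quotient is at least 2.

[-1; 3]

-2 ÷ 3 → quotient -1, remainder 1
3 ÷ 1 → quotient 3, remainder 0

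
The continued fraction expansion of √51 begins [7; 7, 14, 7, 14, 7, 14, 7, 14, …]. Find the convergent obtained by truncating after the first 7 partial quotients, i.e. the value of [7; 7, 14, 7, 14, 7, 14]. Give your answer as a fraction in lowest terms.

a_0 = 7: 7/1
a_1 = 7: 50/7
a_2 = 14: 707/99
a_3 = 7: 4999/700
a_4 = 14: 70693/9899
a_5 = 7: 499850/69993
a_6 = 14: 7068593/989801

7068593/989801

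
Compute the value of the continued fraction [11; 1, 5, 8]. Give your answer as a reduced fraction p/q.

580/49

Collapse the nested fraction from the inside out:
Start with 8.
5 + 1/(8/1) = 5 + 1/8 = 41/8
1 + 1/(41/8) = 1 + 8/41 = 49/41
11 + 1/(49/41) = 11 + 41/49 = 580/49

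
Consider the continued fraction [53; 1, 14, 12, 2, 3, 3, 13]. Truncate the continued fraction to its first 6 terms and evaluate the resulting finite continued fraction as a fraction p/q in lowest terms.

70761/1312

Build up convergents one term at a time:
a_0 = 53: 53/1
a_1 = 1: 54/1
a_2 = 14: 809/15
a_3 = 12: 9762/181
a_4 = 2: 20333/377
a_5 = 3: 70761/1312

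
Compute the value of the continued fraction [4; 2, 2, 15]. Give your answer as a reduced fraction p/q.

339/77

Build up convergents one term at a time:
a_0 = 4: 4/1
a_1 = 2: 9/2
a_2 = 2: 22/5
a_3 = 15: 339/77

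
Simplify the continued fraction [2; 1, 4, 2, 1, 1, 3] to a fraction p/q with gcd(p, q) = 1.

Work from the innermost term outward:
Start with 3.
1 + 1/(3/1) = 1 + 1/3 = 4/3
1 + 1/(4/3) = 1 + 3/4 = 7/4
2 + 1/(7/4) = 2 + 4/7 = 18/7
4 + 1/(18/7) = 4 + 7/18 = 79/18
1 + 1/(79/18) = 1 + 18/79 = 97/79
2 + 1/(97/79) = 2 + 79/97 = 273/97

273/97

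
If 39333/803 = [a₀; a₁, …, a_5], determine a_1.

1

39333 = 48·803 + 789, so a_0 = 48
803 = 1·789 + 14, so a_1 = 1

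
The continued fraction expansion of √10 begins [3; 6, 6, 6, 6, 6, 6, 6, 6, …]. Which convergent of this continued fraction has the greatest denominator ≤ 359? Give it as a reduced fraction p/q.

721/228

a_0 = 3: 3/1  (≤ bound)
a_1 = 6: 19/6  (≤ bound)
a_2 = 6: 117/37  (≤ bound)
a_3 = 6: 721/228  (≤ bound)
a_4 = 6: 4443/1405  (> 359, stop)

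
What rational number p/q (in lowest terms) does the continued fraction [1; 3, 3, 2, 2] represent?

a_0 = 1: 1/1
a_1 = 3: 4/3
a_2 = 3: 13/10
a_3 = 2: 30/23
a_4 = 2: 73/56

73/56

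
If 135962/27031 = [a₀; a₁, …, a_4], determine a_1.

33

135962 ÷ 27031 → quotient 5, remainder 807
27031 ÷ 807 → quotient 33, remainder 400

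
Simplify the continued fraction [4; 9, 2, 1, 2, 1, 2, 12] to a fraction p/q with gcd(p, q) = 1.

14271/3475

Start with 12.
2 + 1/(12/1) = 2 + 1/12 = 25/12
1 + 1/(25/12) = 1 + 12/25 = 37/25
2 + 1/(37/25) = 2 + 25/37 = 99/37
1 + 1/(99/37) = 1 + 37/99 = 136/99
2 + 1/(136/99) = 2 + 99/136 = 371/136
9 + 1/(371/136) = 9 + 136/371 = 3475/371
4 + 1/(3475/371) = 4 + 371/3475 = 14271/3475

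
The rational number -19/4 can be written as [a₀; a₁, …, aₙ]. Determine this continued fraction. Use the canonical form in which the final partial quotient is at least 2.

⌊-19/4⌋ = -5, remainder 1
⌊4/1⌋ = 4, remainder 0

[-5; 4]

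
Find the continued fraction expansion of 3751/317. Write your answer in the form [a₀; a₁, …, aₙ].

3751 = 11·317 + 264, so a_0 = 11
317 = 1·264 + 53, so a_1 = 1
264 = 4·53 + 52, so a_2 = 4
53 = 1·52 + 1, so a_3 = 1
52 = 52·1 + 0, so a_4 = 52

[11; 1, 4, 1, 52]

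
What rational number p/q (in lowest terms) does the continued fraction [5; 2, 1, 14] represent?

235/44

a_0 = 5: 5/1
a_1 = 2: 11/2
a_2 = 1: 16/3
a_3 = 14: 235/44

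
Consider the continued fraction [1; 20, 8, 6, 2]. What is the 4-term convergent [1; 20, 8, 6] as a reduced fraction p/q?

1035/986

Starting at the tail and folding back:
Start with 6.
8 + 1/(6/1) = 8 + 1/6 = 49/6
20 + 1/(49/6) = 20 + 6/49 = 986/49
1 + 1/(986/49) = 1 + 49/986 = 1035/986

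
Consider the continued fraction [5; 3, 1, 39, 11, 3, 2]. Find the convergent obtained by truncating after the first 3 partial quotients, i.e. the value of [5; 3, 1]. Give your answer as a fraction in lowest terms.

Compute successive convergents:
a_0 = 5: 5/1
a_1 = 3: 16/3
a_2 = 1: 21/4

21/4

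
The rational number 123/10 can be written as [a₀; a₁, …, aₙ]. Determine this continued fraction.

123 ÷ 10 → quotient 12, remainder 3
10 ÷ 3 → quotient 3, remainder 1
3 ÷ 1 → quotient 3, remainder 0

[12; 3, 3]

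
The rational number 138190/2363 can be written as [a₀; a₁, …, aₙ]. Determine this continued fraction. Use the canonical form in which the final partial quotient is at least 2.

[58; 2, 12, 2, 14, 1, 2]

Repeatedly divide and take the remainder:
⌊138190/2363⌋ = 58, remainder 1136
⌊2363/1136⌋ = 2, remainder 91
⌊1136/91⌋ = 12, remainder 44
⌊91/44⌋ = 2, remainder 3
⌊44/3⌋ = 14, remainder 2
⌊3/2⌋ = 1, remainder 1
⌊2/1⌋ = 2, remainder 0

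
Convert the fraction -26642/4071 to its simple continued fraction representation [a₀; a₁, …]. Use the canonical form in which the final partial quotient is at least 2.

[-7; 2, 5, 7, 4, 1, 1, 5]

Apply division with remainder until the remainder is 0:
⌊-26642/4071⌋ = -7, remainder 1855
⌊4071/1855⌋ = 2, remainder 361
⌊1855/361⌋ = 5, remainder 50
⌊361/50⌋ = 7, remainder 11
⌊50/11⌋ = 4, remainder 6
⌊11/6⌋ = 1, remainder 5
⌊6/5⌋ = 1, remainder 1
⌊5/1⌋ = 5, remainder 0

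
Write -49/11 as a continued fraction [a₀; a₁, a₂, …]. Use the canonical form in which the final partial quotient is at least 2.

[-5; 1, 1, 5]

Repeatedly divide and take the remainder:
⌊-49/11⌋ = -5, remainder 6
⌊11/6⌋ = 1, remainder 5
⌊6/5⌋ = 1, remainder 1
⌊5/1⌋ = 5, remainder 0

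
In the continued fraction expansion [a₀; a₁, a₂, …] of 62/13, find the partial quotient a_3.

62 = 4·13 + 10, so a_0 = 4
13 = 1·10 + 3, so a_1 = 1
10 = 3·3 + 1, so a_2 = 3
3 = 3·1 + 0, so a_3 = 3

3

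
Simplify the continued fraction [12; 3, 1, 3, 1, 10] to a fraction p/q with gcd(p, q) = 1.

2514/205

Start with 10.
1 + 1/(10/1) = 1 + 1/10 = 11/10
3 + 1/(11/10) = 3 + 10/11 = 43/11
1 + 1/(43/11) = 1 + 11/43 = 54/43
3 + 1/(54/43) = 3 + 43/54 = 205/54
12 + 1/(205/54) = 12 + 54/205 = 2514/205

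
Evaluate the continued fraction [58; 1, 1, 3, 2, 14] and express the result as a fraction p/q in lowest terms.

Starting at the tail and folding back:
Start with 14.
2 + 1/(14/1) = 2 + 1/14 = 29/14
3 + 1/(29/14) = 3 + 14/29 = 101/29
1 + 1/(101/29) = 1 + 29/101 = 130/101
1 + 1/(130/101) = 1 + 101/130 = 231/130
58 + 1/(231/130) = 58 + 130/231 = 13528/231

13528/231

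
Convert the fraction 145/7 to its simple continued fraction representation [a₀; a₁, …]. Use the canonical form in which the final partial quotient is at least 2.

[20; 1, 2, 2]

Repeatedly divide and take the remainder:
145 = 20·7 + 5, so a_0 = 20
7 = 1·5 + 2, so a_1 = 1
5 = 2·2 + 1, so a_2 = 2
2 = 2·1 + 0, so a_3 = 2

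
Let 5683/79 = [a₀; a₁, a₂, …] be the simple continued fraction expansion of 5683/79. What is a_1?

1

5683 ÷ 79 → quotient 71, remainder 74
79 ÷ 74 → quotient 1, remainder 5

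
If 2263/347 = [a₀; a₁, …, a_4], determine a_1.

Run the Euclidean algorithm, recording each quotient:
⌊2263/347⌋ = 6, remainder 181
⌊347/181⌋ = 1, remainder 166

1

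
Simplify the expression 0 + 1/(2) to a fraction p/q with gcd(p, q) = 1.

1/2

a_0 = 0: 0/1
a_1 = 2: 1/2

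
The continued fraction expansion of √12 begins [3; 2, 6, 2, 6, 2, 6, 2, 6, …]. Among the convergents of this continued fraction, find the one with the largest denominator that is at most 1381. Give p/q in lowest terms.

1351/390

List convergents until the denominator exceeds the bound:
a_0 = 3: 3/1  (≤ bound)
a_1 = 2: 7/2  (≤ bound)
a_2 = 6: 45/13  (≤ bound)
a_3 = 2: 97/28  (≤ bound)
a_4 = 6: 627/181  (≤ bound)
a_5 = 2: 1351/390  (≤ bound)
a_6 = 6: 8733/2521  (> 1381, stop)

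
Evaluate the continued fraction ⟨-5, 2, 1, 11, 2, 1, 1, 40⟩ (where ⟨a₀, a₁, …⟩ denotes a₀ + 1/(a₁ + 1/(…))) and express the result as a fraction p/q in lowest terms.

-34223/7348

Starting at the tail and folding back:
Start with 40.
1 + 1/(40/1) = 1 + 1/40 = 41/40
1 + 1/(41/40) = 1 + 40/41 = 81/41
2 + 1/(81/41) = 2 + 41/81 = 203/81
11 + 1/(203/81) = 11 + 81/203 = 2314/203
1 + 1/(2314/203) = 1 + 203/2314 = 2517/2314
2 + 1/(2517/2314) = 2 + 2314/2517 = 7348/2517
-5 + 1/(7348/2517) = -5 + 2517/7348 = -34223/7348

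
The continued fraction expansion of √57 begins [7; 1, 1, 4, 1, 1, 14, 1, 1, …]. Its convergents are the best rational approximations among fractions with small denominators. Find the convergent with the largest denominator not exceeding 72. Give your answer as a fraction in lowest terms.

151/20

List convergents until the denominator exceeds the bound:
a_0 = 7: 7/1  (≤ bound)
a_1 = 1: 8/1  (≤ bound)
a_2 = 1: 15/2  (≤ bound)
a_3 = 4: 68/9  (≤ bound)
a_4 = 1: 83/11  (≤ bound)
a_5 = 1: 151/20  (≤ bound)
a_6 = 14: 2197/291  (> 72, stop)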